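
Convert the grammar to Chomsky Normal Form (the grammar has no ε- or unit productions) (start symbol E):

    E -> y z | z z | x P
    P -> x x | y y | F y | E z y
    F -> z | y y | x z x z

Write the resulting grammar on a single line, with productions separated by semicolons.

Introduce a nonterminal for each terminal appearing in a rule of length ≥ 2: X1 → y, X2 → z, X3 → x.
Binarize each right-hand side of length ≥ 3 by chaining fresh nonterminals (Y1, Y2, …): affected rules were P → E X2 X1; F → X3 X2 X3 X2.

E -> X1 X2 | X2 X2 | X3 P; P -> X3 X3 | X1 X1 | F X1 | E Y1; F -> z | X1 X1 | X3 Y2; X1 -> y; X2 -> z; X3 -> x; Y1 -> X2 X1; Y2 -> X2 Y3; Y3 -> X3 X2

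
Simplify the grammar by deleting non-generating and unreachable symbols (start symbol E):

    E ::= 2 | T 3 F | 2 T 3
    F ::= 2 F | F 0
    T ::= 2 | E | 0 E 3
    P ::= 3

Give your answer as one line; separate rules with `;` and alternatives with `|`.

E ::= 2 | 2 T 3; T ::= 2 | E | 0 E 3

Generating nonterminals: {E, P, T}.
Reachable from E after that: {E, T}.
Removed useless symbols: {F, P} and every production mentioning them.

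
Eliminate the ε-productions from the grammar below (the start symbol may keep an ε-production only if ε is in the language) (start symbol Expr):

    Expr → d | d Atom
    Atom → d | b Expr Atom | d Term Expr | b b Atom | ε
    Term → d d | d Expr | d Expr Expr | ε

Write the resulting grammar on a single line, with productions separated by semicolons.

Nullable nonterminals: {Atom, Term}.
ε ∉ L(G), so no ε-production is kept.
For each production, add variants omitting each subset of nullable occurrences: Atom → b Expr Atom gives b Expr Atom | b Expr. Atom → d Term Expr gives d Term Expr | d Expr. Atom → b b Atom gives b b Atom | b b.

Expr → d | d Atom; Atom → d | b Expr Atom | b Expr | d Term Expr | d Expr | b b Atom | b b; Term → d d | d Expr | d Expr Expr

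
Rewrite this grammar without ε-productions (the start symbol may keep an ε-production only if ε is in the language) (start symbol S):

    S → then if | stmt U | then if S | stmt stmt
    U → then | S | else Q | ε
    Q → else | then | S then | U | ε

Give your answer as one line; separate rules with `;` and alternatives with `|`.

S → then if | stmt U | stmt | then if S | stmt stmt; U → then | S | else Q | else; Q → else | then | S then | U

Nullable set = {Q, U}.
ε ∉ L(G), so no ε-production is kept.
Add the nullable-subset variants: S → stmt U gives stmt U | stmt. U → else Q gives else Q | else.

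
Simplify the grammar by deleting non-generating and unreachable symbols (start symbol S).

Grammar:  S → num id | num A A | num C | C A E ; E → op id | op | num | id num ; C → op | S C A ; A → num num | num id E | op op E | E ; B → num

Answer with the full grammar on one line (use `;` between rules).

S → num id | num A A | num C | C A E; E → op id | op | num | id num; C → op | S C A; A → num num | num id E | op op E | E

Generating nonterminals: {A, B, C, E, S}.
Reachable from S after that: {A, C, E, S}.
Removed useless symbols: {B} and every production mentioning them.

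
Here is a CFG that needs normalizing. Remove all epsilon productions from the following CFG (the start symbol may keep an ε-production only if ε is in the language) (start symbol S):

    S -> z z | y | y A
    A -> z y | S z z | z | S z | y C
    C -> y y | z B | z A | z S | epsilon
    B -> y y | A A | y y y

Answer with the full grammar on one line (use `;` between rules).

S -> z z | y | y A; A -> z y | S z z | z | S z | y C | y; C -> y y | z B | z A | z S; B -> y y | A A | y y y

Nullable set = {C}.
ε ∉ L(G), so no ε-production is kept.
For each production, add variants omitting each subset of nullable occurrences: A → y C gives y C | y.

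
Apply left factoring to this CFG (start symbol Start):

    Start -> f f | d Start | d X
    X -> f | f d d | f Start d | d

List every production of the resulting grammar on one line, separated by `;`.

Start -> f f | d Start1; X -> d | f X1; Start1 -> Start | X; X1 -> ε | d d | Start d

Start has alternatives sharing prefix 'd': factor to Start → d Start1 with Start1 → Start | X.
X has alternatives sharing prefix 'f': factor to X → f X1 with X1 → ε | d d | Start d.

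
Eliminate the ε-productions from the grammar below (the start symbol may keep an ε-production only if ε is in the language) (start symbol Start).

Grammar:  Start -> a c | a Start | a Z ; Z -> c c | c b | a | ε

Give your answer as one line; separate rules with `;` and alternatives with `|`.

Start -> a c | a Start | a Z | a; Z -> c c | c b | a

The nullable symbols are {Z}.
ε ∉ L(G), so no ε-production is kept.
Add the nullable-subset variants: Start → a Z gives a Z | a.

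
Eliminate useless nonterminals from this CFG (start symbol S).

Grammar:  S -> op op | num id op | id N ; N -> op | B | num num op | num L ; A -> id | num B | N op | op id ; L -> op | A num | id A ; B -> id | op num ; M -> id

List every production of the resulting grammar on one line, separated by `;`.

S -> op op | num id op | id N; N -> op | B | num num op | num L; A -> id | num B | N op | op id; L -> op | A num | id A; B -> id | op num

Generating nonterminals: {A, B, L, M, N, S}.
Reachable from S after that: {A, B, L, N, S}.
Removed useless symbols: {M} and every production mentioning them.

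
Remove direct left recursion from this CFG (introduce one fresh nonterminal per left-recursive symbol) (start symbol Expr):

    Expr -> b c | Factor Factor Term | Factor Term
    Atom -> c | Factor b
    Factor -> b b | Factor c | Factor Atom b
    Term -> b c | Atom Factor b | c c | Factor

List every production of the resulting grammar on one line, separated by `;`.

Directly left-recursive nonterminal: Factor.
For Factor: α = {c, Atom b}, β = {b b}. Rewrite as Factor → β Factor1 and Factor1 → α Factor1 | ε.

Expr -> b c | Factor Factor Term | Factor Term; Atom -> c | Factor b; Factor -> b b Factor1; Term -> b c | Atom Factor b | c c | Factor; Factor1 -> c Factor1 | Atom b Factor1 | epsilon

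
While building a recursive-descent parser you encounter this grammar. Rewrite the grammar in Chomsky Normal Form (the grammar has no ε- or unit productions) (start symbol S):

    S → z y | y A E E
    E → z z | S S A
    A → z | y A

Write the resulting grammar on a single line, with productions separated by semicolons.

S → X1 X2 | X2 Y1; E → X1 X1 | S Y3; A → z | X2 A; X1 → z; X2 → y; Y1 → A Y2; Y2 → E E; Y3 → S A

Introduce a nonterminal for each terminal appearing in a rule of length ≥ 2: X1 → z, X2 → y.
Binarize each right-hand side of length ≥ 3 by chaining fresh nonterminals (Y1, Y2, …): affected rules were S → X2 A E E; E → S S A.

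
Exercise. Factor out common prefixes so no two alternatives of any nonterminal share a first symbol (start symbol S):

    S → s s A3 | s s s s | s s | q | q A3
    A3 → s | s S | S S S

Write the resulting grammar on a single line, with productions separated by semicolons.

S → s s S' | q S''; A3 → S S S | s A3'; S' → A3 | s s | ε; S'' → ε | A3; A3' → ε | S

S has alternatives sharing prefix 's s': factor to S → s s S' with S' → A3 | s s | ε.
S has alternatives sharing prefix 'q': factor to S → q S'' with S'' → ε | A3.
A3 has alternatives sharing prefix 's': factor to A3 → s A3' with A3' → ε | S.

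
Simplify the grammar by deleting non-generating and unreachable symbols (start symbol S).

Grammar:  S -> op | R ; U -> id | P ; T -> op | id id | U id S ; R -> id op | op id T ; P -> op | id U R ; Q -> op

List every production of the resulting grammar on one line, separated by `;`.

S -> op | R; U -> id | P; T -> op | id id | U id S; R -> id op | op id T; P -> op | id U R

Generating nonterminals: {P, Q, R, S, T, U}.
Reachable from S after that: {P, R, S, T, U}.
Removed useless symbols: {Q} and every production mentioning them.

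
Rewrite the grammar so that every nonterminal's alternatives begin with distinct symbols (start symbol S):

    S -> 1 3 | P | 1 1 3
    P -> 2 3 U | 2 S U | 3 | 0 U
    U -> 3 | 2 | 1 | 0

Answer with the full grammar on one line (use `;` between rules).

S -> P | 1 S'; P -> 3 | 0 U | 2 P'; U -> 3 | 2 | 1 | 0; S' -> 3 | 1 3; P' -> 3 U | S U

S has alternatives sharing prefix '1': factor to S → 1 S' with S' → 3 | 1 3.
P has alternatives sharing prefix '2': factor to P → 2 P' with P' → 3 U | S U.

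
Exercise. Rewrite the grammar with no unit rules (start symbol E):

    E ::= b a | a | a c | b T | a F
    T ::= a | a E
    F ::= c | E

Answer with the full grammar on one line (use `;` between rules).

Unit pairs: F ⇒* {E}.
For each unit pair (A, B), copy every non-unit production of B to A, then drop all unit productions.

E ::= b a | a | a c | b T | a F; T ::= a | a E; F ::= b a | a | a c | b T | a F | c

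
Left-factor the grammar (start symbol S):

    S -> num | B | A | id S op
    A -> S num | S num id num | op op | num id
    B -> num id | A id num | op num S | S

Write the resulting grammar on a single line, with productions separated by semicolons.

A has alternatives sharing prefix 'S num': factor to A → S num A' with A' → ε | id num.

S -> num | B | A | id S op; A -> op op | num id | S num A'; B -> num id | A id num | op num S | S; A' -> epsilon | id num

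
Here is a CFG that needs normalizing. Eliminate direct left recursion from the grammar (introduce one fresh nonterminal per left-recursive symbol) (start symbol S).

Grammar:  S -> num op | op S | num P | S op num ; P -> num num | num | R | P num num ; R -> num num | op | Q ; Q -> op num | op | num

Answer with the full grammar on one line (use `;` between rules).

S -> num op S' | op S S' | num P S'; P -> num num P' | num P' | R P'; R -> num num | op | Q; Q -> op num | op | num; S' -> op num S' | eps; P' -> num num P' | eps

S, P are directly left-recursive.
For S: α = {op num}, β = {num op, op S, num P}. Rewrite as S → β S' and S' → α S' | ε.
For P: α = {num num}, β = {num num, num, R}. Rewrite as P → β P' and P' → α P' | ε.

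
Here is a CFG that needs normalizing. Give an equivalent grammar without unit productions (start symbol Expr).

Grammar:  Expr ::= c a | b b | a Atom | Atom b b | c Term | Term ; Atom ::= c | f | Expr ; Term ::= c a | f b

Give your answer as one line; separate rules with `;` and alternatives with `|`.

Expr ::= c a | f b | b b | a Atom | Atom b b | c Term; Atom ::= c a | f b | c | f | b b | a Atom | Atom b b | c Term; Term ::= c a | f b

Unit pairs: Atom ⇒* {Expr, Term}; Expr ⇒* {Term}.
Replace each nonterminal's rules with the union of the non-unit rules of every nonterminal it unit-derives.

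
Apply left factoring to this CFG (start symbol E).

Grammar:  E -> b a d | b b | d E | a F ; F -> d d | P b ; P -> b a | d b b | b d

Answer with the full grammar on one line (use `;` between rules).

E has alternatives sharing prefix 'b': factor to E → b E' with E' → a d | b.
P has alternatives sharing prefix 'b': factor to P → b P' with P' → a | d.

E -> d E | a F | b E'; F -> d d | P b; P -> d b b | b P'; E' -> a d | b; P' -> a | d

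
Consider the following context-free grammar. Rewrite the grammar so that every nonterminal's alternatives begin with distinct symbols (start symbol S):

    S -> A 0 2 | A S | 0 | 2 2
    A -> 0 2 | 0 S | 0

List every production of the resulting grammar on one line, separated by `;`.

S has alternatives sharing prefix 'A': factor to S → A S' with S' → 0 2 | S.
A has alternatives sharing prefix '0': factor to A → 0 A' with A' → 2 | S | ε.

S -> 0 | 2 2 | A S'; A -> 0 A'; S' -> 0 2 | S; A' -> 2 | S | ε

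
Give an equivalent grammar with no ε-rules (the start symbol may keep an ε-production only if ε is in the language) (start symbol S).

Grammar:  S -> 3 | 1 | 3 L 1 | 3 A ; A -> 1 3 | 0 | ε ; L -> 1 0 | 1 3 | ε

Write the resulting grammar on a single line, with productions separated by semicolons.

Nullable nonterminals: {A, L}.
ε ∉ L(G), so no ε-production is kept.
Expand every rule over subsets of its nullable positions: S → 3 L 1 gives 3 L 1 | 3 1.

S -> 3 | 1 | 3 L 1 | 3 1 | 3 A; A -> 1 3 | 0; L -> 1 0 | 1 3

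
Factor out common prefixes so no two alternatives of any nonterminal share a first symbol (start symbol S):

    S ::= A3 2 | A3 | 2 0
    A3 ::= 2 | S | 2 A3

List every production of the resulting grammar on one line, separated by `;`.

S ::= 2 0 | A3 S'; A3 ::= S | 2 A3'; S' ::= 2 | epsilon; A3' ::= epsilon | A3

S has alternatives sharing prefix 'A3': factor to S → A3 S' with S' → 2 | ε.
A3 has alternatives sharing prefix '2': factor to A3 → 2 A3' with A3' → ε | A3.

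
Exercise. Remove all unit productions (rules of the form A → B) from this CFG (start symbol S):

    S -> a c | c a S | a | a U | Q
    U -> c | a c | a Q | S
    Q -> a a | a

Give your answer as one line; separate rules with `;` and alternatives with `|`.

S -> a c | c a S | a | a U | a a; U -> c | a c | a Q | c a S | a | a U | a a; Q -> a a | a

Unit pairs: S ⇒* {Q}; U ⇒* {Q, S}.
For each unit pair (A, B), copy every non-unit production of B to A, then drop all unit productions.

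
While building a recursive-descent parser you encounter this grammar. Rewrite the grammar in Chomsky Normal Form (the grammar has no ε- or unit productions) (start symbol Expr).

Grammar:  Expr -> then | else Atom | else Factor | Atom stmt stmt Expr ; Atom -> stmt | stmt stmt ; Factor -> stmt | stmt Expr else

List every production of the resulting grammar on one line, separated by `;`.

Expr -> then | X1 Atom | X1 Factor | Atom Y1; Atom -> stmt | X2 X2; Factor -> stmt | X2 Y3; X1 -> else; X2 -> stmt; Y1 -> X2 Y2; Y2 -> X2 Expr; Y3 -> Expr X1

Introduce a nonterminal for each terminal appearing in a rule of length ≥ 2: X1 → else, X2 → stmt.
Binarize each right-hand side of length ≥ 3 by chaining fresh nonterminals (Y1, Y2, …): affected rules were Expr → Atom X2 X2 Expr; Factor → X2 Expr X1.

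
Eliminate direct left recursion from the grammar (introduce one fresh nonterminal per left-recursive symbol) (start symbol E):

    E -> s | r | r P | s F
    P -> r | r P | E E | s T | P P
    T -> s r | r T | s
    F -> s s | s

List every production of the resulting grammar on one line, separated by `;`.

Left recursion appears on P.
For P: α = {P}, β = {r, r P, E E, s T}. Rewrite as P → β P' and P' → α P' | ε.

E -> s | r | r P | s F; P -> r P' | r P P' | E E P' | s T P'; T -> s r | r T | s; F -> s s | s; P' -> P P' | ε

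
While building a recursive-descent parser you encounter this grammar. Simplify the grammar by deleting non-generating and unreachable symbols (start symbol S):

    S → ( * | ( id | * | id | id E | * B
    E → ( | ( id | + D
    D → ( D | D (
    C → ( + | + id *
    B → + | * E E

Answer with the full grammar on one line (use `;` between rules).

Generating nonterminals: {B, C, E, S}.
Reachable from S after that: {B, E, S}.
Removed useless symbols: {C, D} and every production mentioning them.

S → ( * | ( id | * | id | id E | * B; E → ( | ( id; B → + | * E E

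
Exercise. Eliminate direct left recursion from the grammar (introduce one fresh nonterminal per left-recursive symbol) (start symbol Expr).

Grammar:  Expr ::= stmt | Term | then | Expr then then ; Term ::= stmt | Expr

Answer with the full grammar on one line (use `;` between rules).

Expr ::= stmt Expr1 | Term Expr1 | then Expr1; Term ::= stmt | Expr; Expr1 ::= then then Expr1 | ε

Expr is directly left-recursive.
For Expr: α = {then then}, β = {stmt, Term, then}. Rewrite as Expr → β Expr1 and Expr1 → α Expr1 | ε.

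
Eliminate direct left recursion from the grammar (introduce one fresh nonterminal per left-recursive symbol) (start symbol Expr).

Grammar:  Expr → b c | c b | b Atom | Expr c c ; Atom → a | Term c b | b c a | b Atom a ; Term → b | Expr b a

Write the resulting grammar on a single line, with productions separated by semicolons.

Directly left-recursive nonterminal: Expr.
For Expr: α = {c c}, β = {b c, c b, b Atom}. Rewrite as Expr → β Expr1 and Expr1 → α Expr1 | ε.

Expr → b c Expr1 | c b Expr1 | b Atom Expr1; Atom → a | Term c b | b c a | b Atom a; Term → b | Expr b a; Expr1 → c c Expr1 | ε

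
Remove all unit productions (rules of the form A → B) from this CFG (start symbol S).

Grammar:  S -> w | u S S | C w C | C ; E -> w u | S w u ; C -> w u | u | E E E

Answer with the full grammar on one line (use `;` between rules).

Unit pairs: S ⇒* {C}.
Replace each nonterminal's rules with the union of the non-unit rules of every nonterminal it unit-derives.

S -> w u | u | E E E | w | u S S | C w C; E -> w u | S w u; C -> w u | u | E E E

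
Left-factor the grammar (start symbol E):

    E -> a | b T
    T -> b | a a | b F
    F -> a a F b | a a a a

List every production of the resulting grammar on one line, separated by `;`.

E -> a | b T; T -> a a | b T'; F -> a a F'; T' -> ε | F; F' -> F b | a a

T has alternatives sharing prefix 'b': factor to T → b T' with T' → ε | F.
F has alternatives sharing prefix 'a a': factor to F → a a F' with F' → F b | a a.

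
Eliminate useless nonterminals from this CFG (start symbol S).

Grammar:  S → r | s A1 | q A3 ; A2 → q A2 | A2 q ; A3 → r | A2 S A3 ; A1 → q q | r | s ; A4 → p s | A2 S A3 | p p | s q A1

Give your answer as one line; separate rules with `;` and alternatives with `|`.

Generating nonterminals: {A1, A3, A4, S}.
Reachable from S after that: {A1, A3, S}.
Removed useless symbols: {A2, A4} and every production mentioning them.

S → r | s A1 | q A3; A3 → r; A1 → q q | r | s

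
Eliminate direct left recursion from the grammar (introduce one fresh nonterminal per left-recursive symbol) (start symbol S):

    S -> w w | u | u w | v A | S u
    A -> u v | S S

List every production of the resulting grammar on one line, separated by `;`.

Left recursion appears on S.
For S: α = {u}, β = {w w, u, u w, v A}. Rewrite as S → β S' and S' → α S' | ε.

S -> w w S' | u S' | u w S' | v A S'; A -> u v | S S; S' -> u S' | ε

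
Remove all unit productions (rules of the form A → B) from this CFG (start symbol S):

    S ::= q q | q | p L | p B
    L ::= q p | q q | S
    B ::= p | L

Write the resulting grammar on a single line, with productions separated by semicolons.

S ::= q q | q | p L | p B; L ::= q p | q q | q | p L | p B; B ::= q p | q q | p | q | p L | p B

Unit pairs: B ⇒* {L, S}; L ⇒* {S}.
Replace each nonterminal's rules with the union of the non-unit rules of every nonterminal it unit-derives.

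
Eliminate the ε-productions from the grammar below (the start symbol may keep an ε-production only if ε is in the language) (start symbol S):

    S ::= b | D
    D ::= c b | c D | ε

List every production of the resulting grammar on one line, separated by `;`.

Nullable nonterminals: {D, S}.
ε ∈ L(G) since S is nullable, so keep S → ε.
Add the nullable-subset variants: D → c D gives c D | c.

S ::= b | D | ε; D ::= c b | c D | c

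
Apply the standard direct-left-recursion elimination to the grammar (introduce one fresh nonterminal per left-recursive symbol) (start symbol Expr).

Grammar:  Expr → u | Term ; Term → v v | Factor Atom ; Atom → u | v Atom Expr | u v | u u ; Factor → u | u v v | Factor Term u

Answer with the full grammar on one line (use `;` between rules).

Directly left-recursive nonterminal: Factor.
For Factor: α = {Term u}, β = {u, u v v}. Rewrite as Factor → β Factor1 and Factor1 → α Factor1 | ε.

Expr → u | Term; Term → v v | Factor Atom; Atom → u | v Atom Expr | u v | u u; Factor → u Factor1 | u v v Factor1; Factor1 → Term u Factor1 | ε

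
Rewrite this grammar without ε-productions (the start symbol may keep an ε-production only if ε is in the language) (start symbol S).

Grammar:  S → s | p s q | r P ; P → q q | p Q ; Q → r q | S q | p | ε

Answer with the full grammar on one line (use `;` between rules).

S → s | p s q | r P; P → q q | p Q | p; Q → r q | S q | p

The nullable symbols are {Q}.
ε ∉ L(G), so no ε-production is kept.
For each production, add variants omitting each subset of nullable occurrences: P → p Q gives p Q | p.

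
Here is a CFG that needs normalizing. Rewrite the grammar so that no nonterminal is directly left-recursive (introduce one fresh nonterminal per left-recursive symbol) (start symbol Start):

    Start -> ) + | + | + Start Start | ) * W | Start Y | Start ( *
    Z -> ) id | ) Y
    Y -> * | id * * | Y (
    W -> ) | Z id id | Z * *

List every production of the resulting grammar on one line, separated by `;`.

Directly left-recursive nonterminals: Start, Y.
For Start: α = {Y, ( *}, β = {) +, +, + Start Start, ) * W}. Rewrite as Start → β Start1 and Start1 → α Start1 | ε.
For Y: α = {(}, β = {*, id * *}. Rewrite as Y → β Y1 and Y1 → α Y1 | ε.

Start -> ) + Start1 | + Start1 | + Start Start Start1 | ) * W Start1; Z -> ) id | ) Y; Y -> * Y1 | id * * Y1; W -> ) | Z id id | Z * *; Start1 -> Y Start1 | ( * Start1 | epsilon; Y1 -> ( Y1 | epsilon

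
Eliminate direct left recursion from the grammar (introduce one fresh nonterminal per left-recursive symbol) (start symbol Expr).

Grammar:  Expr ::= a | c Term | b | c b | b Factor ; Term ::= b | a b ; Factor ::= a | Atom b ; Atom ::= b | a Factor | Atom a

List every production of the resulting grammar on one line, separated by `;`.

Directly left-recursive nonterminal: Atom.
For Atom: α = {a}, β = {b, a Factor}. Rewrite as Atom → β Atom1 and Atom1 → α Atom1 | ε.

Expr ::= a | c Term | b | c b | b Factor; Term ::= b | a b; Factor ::= a | Atom b; Atom ::= b Atom1 | a Factor Atom1; Atom1 ::= a Atom1 | ε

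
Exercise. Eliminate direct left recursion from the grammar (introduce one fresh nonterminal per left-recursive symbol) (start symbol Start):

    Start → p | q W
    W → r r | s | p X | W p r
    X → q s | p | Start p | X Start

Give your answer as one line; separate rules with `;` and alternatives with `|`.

W, X are directly left-recursive.
For W: α = {p r}, β = {r r, s, p X}. Rewrite as W → β W1 and W1 → α W1 | ε.
For X: α = {Start}, β = {q s, p, Start p}. Rewrite as X → β X1 and X1 → α X1 | ε.

Start → p | q W; W → r r W1 | s W1 | p X W1; X → q s X1 | p X1 | Start p X1; W1 → p r W1 | eps; X1 → Start X1 | eps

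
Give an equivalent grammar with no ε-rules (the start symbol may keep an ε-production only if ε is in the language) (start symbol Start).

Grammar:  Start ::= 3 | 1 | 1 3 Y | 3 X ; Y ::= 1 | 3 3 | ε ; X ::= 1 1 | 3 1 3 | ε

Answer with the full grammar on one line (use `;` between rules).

Nullable set = {X, Y}.
ε ∉ L(G), so no ε-production is kept.
For each production, add variants omitting each subset of nullable occurrences: Start → 1 3 Y gives 1 3 Y | 1 3.

Start ::= 3 | 1 | 1 3 Y | 1 3 | 3 X; Y ::= 1 | 3 3; X ::= 1 1 | 3 1 3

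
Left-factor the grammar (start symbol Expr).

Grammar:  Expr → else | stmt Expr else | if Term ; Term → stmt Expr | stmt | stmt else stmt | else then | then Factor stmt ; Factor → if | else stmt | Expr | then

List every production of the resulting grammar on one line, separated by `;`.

Term has alternatives sharing prefix 'stmt': factor to Term → stmt Term1 with Term1 → Expr | ε | else stmt.

Expr → else | stmt Expr else | if Term; Term → else then | then Factor stmt | stmt Term1; Factor → if | else stmt | Expr | then; Term1 → Expr | ε | else stmt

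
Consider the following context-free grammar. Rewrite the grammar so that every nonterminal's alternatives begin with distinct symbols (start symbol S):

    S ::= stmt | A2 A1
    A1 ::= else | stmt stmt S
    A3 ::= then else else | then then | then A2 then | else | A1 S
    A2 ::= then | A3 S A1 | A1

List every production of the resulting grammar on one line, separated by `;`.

A3 has alternatives sharing prefix 'then': factor to A3 → then A3' with A3' → else else | then | A2 then.

S ::= stmt | A2 A1; A1 ::= else | stmt stmt S; A3 ::= else | A1 S | then A3'; A2 ::= then | A3 S A1 | A1; A3' ::= else else | then | A2 then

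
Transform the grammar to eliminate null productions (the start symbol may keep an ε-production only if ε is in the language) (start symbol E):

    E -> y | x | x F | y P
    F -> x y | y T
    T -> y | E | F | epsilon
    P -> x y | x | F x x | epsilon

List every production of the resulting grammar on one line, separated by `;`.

E -> y | x | x F | y P; F -> x y | y T | y; T -> y | E | F; P -> x y | x | F x x

The nullable symbols are {P, T}.
ε ∉ L(G), so no ε-production is kept.
Expand every rule over subsets of its nullable positions: F → y T gives y T | y.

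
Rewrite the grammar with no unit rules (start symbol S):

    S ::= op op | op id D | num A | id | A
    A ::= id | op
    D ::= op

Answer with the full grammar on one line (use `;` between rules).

S ::= op op | op id D | num A | id | op; A ::= id | op; D ::= op

Unit pairs: S ⇒* {A}.
For each unit pair (A, B), copy every non-unit production of B to A, then drop all unit productions.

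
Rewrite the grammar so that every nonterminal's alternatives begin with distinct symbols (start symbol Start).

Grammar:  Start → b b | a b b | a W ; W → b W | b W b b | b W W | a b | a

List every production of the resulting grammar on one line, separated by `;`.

Start → b b | a Start1; W → b W W1 | a W2; Start1 → b b | W; W1 → ε | b b | W; W2 → b | ε

Start has alternatives sharing prefix 'a': factor to Start → a Start1 with Start1 → b b | W.
W has alternatives sharing prefix 'b W': factor to W → b W W1 with W1 → ε | b b | W.
W has alternatives sharing prefix 'a': factor to W → a W2 with W2 → b | ε.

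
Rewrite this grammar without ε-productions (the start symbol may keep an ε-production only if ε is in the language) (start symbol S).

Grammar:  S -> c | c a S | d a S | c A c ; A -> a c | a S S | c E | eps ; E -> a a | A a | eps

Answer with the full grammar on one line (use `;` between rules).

The nullable symbols are {A, E}.
ε ∉ L(G), so no ε-production is kept.
For each production, add variants omitting each subset of nullable occurrences: S → c A c gives c A c | c c. A → c E gives c E | c. E → A a gives A a | a.

S -> c | c a S | d a S | c A c | c c; A -> a c | a S S | c E | c; E -> a a | A a | a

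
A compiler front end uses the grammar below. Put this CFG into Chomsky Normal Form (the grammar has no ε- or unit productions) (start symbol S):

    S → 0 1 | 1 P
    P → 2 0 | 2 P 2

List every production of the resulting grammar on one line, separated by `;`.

S → X1 X2 | X2 P; P → X3 X1 | X3 Y1; X1 → 0; X2 → 1; X3 → 2; Y1 → P X3

Introduce a nonterminal for each terminal appearing in a rule of length ≥ 2: X1 → 0, X2 → 1, X3 → 2.
Binarize each right-hand side of length ≥ 3 by chaining fresh nonterminals (Y1, Y2, …): affected rules were P → X3 P X3.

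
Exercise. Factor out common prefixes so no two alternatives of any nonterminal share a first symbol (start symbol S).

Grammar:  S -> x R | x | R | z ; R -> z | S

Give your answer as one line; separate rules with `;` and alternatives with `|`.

S -> R | z | x S'; R -> z | S; S' -> R | ε

S has alternatives sharing prefix 'x': factor to S → x S' with S' → R | ε.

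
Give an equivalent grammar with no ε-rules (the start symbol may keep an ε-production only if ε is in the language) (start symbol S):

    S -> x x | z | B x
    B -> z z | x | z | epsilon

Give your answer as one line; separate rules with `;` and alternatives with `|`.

Nullable nonterminals: {B}.
ε ∉ L(G), so no ε-production is kept.
For each production, add variants omitting each subset of nullable occurrences: S → B x gives B x | x.

S -> x x | z | B x | x; B -> z z | x | z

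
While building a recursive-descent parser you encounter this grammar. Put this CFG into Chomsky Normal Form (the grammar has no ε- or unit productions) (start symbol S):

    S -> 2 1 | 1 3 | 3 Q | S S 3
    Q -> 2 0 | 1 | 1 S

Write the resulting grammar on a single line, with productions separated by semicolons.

S -> X1 X2 | X2 X3 | X3 Q | S Y1; Q -> X1 X4 | 1 | X2 S; X1 -> 2; X2 -> 1; X3 -> 3; X4 -> 0; Y1 -> S X3

Introduce a nonterminal for each terminal appearing in a rule of length ≥ 2: X1 → 2, X2 → 1, X3 → 3, X4 → 0.
Binarize each right-hand side of length ≥ 3 by chaining fresh nonterminals (Y1, Y2, …): affected rules were S → S S X3.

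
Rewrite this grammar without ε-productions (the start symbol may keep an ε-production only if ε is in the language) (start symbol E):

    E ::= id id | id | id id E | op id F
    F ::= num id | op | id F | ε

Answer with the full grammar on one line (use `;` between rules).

Nullable nonterminals: {F}.
ε ∉ L(G), so no ε-production is kept.
Expand every rule over subsets of its nullable positions: E → op id F gives op id F | op id. F → id F gives id F | id.

E ::= id id | id | id id E | op id F | op id; F ::= num id | op | id F | id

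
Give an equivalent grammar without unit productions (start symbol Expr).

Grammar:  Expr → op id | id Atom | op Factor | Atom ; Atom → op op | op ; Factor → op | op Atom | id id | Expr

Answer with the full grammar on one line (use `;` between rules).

Unit pairs: Expr ⇒* {Atom}; Factor ⇒* {Atom, Expr}.
For every A with A ⇒* B via unit rules, add B's non-unit alternatives to A; then delete every rule of the form X → Y.

Expr → op op | op | op id | id Atom | op Factor; Atom → op op | op; Factor → op op | op | op Atom | id id | op id | id Atom | op Factor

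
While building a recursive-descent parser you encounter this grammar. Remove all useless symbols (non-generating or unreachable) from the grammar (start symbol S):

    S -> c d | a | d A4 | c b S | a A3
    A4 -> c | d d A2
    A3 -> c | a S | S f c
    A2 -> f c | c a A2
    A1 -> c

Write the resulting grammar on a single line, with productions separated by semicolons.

S -> c d | a | d A4 | c b S | a A3; A4 -> c | d d A2; A3 -> c | a S | S f c; A2 -> f c | c a A2

Generating nonterminals: {A1, A2, A3, A4, S}.
Reachable from S after that: {A2, A3, A4, S}.
Removed useless symbols: {A1} and every production mentioning them.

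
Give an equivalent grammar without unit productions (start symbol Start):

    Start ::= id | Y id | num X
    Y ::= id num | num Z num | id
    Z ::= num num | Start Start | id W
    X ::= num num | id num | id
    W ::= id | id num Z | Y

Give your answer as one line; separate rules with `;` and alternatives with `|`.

Start ::= id | Y id | num X; Y ::= id num | num Z num | id; Z ::= num num | Start Start | id W; X ::= num num | id num | id; W ::= id num | num Z num | id | id num Z

Unit pairs: W ⇒* {Y}.
For every A with A ⇒* B via unit rules, add B's non-unit alternatives to A; then delete every rule of the form X → Y.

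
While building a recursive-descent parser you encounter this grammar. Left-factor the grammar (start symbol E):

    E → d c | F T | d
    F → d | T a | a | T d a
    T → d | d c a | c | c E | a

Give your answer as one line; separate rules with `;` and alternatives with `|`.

E has alternatives sharing prefix 'd': factor to E → d E' with E' → c | ε.
F has alternatives sharing prefix 'T': factor to F → T F' with F' → a | d a.
T has alternatives sharing prefix 'd': factor to T → d T' with T' → ε | c a.
T has alternatives sharing prefix 'c': factor to T → c T'' with T'' → ε | E.

E → F T | d E'; F → d | a | T F'; T → a | d T' | c T''; E' → c | ε; F' → a | d a; T' → ε | c a; T'' → ε | E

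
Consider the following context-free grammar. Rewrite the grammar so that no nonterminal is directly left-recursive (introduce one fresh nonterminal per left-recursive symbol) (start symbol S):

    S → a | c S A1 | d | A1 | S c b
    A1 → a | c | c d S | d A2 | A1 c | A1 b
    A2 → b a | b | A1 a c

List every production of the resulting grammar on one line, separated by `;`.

S → a S' | c S A1 S' | d S' | A1 S'; A1 → a A1' | c A1' | c d S A1' | d A2 A1'; A2 → b a | b | A1 a c; S' → c b S' | ε; A1' → c A1' | b A1' | ε

Directly left-recursive nonterminals: S, A1.
For S: α = {c b}, β = {a, c S A1, d, A1}. Rewrite as S → β S' and S' → α S' | ε.
For A1: α = {c, b}, β = {a, c, c d S, d A2}. Rewrite as A1 → β A1' and A1' → α A1' | ε.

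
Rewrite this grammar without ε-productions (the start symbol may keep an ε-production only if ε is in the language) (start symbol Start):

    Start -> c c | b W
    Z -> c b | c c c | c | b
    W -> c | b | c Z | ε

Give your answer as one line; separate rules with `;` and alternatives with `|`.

The nullable symbols are {W}.
ε ∉ L(G), so no ε-production is kept.
Add the nullable-subset variants: Start → b W gives b W | b.

Start -> c c | b W | b; Z -> c b | c c c | c | b; W -> c | b | c Z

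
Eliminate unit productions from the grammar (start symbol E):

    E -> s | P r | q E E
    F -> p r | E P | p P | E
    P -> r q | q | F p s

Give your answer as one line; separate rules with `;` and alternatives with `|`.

E -> s | P r | q E E; F -> s | P r | q E E | p r | E P | p P; P -> r q | q | F p s

Unit pairs: F ⇒* {E}.
For every A with A ⇒* B via unit rules, add B's non-unit alternatives to A; then delete every rule of the form X → Y.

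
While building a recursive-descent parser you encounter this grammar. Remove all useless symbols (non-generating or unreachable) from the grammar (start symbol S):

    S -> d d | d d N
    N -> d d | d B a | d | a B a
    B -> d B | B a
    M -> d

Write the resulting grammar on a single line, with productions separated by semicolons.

Generating nonterminals: {M, N, S}.
Reachable from S after that: {N, S}.
Removed useless symbols: {B, M} and every production mentioning them.

S -> d d | d d N; N -> d d | d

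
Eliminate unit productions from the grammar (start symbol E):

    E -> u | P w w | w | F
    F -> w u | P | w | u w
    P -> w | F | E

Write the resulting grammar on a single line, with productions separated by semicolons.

Unit pairs: E ⇒* {F, P}; F ⇒* {E, P}; P ⇒* {E, F}.
Replace each nonterminal's rules with the union of the non-unit rules of every nonterminal it unit-derives.

E -> u | P w w | w | w u | u w; F -> u | P w w | w | w u | u w; P -> u | P w w | w | w u | u w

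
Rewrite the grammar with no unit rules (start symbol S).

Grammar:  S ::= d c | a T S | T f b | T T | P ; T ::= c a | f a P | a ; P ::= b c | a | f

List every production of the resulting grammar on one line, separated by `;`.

S ::= d c | a T S | T f b | T T | b c | a | f; T ::= c a | f a P | a; P ::= b c | a | f

Unit pairs: S ⇒* {P}.
For each unit pair (A, B), copy every non-unit production of B to A, then drop all unit productions.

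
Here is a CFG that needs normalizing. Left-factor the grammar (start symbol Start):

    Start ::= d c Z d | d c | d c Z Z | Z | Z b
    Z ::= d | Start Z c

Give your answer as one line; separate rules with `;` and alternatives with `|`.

Start has alternatives sharing prefix 'd c': factor to Start → d c Start1 with Start1 → Z d | ε | Z Z.
Start has alternatives sharing prefix 'Z': factor to Start → Z Start2 with Start2 → ε | b.
Start1 has alternatives sharing prefix 'Z': factor to Start1 → Z Start11 with Start11 → d | Z.

Start ::= d c Start1 | Z Start2; Z ::= d | Start Z c; Start1 ::= ε | Z Start11; Start2 ::= ε | b; Start11 ::= d | Z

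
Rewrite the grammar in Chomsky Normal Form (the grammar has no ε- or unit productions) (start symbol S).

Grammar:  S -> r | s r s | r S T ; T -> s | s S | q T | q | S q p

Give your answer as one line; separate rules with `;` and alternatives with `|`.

Introduce a nonterminal for each terminal appearing in a rule of length ≥ 2: X1 → s, X2 → r, X3 → q, X4 → p.
Binarize each right-hand side of length ≥ 3 by chaining fresh nonterminals (Y1, Y2, …): affected rules were S → X1 X2 X1; S → X2 S T; T → S X3 X4.

S -> r | X1 Y1 | X2 Y2; T -> s | X1 S | X3 T | q | S Y3; X1 -> s; X2 -> r; X3 -> q; X4 -> p; Y1 -> X2 X1; Y2 -> S T; Y3 -> X3 X4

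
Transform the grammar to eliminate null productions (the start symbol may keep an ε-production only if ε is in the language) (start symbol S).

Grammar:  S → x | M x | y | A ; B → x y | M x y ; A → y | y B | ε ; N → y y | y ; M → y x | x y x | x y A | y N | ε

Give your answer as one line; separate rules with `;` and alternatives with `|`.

Nullable set = {A, M, S}.
ε ∈ L(G) since S is nullable, so keep S → ε.
Add the nullable-subset variants: M → x y A gives x y A | x y.

S → x | M x | y | A | ε; B → x y | M x y; A → y | y B; N → y y | y; M → y x | x y x | x y A | x y | y N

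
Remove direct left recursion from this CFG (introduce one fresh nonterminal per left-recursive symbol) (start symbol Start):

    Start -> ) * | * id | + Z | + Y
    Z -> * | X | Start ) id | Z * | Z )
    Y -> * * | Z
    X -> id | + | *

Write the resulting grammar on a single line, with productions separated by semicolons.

Start -> ) * | * id | + Z | + Y; Z -> * Z1 | X Z1 | Start ) id Z1; Y -> * * | Z; X -> id | + | *; Z1 -> * Z1 | ) Z1 | ε

Left recursion appears on Z.
For Z: α = {*, )}, β = {*, X, Start ) id}. Rewrite as Z → β Z1 and Z1 → α Z1 | ε.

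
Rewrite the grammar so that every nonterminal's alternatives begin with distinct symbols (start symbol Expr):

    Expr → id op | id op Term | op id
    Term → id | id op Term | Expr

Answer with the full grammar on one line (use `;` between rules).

Expr has alternatives sharing prefix 'id op': factor to Expr → id op Expr1 with Expr1 → ε | Term.
Term has alternatives sharing prefix 'id': factor to Term → id Term1 with Term1 → ε | op Term.

Expr → op id | id op Expr1; Term → Expr | id Term1; Expr1 → ε | Term; Term1 → ε | op Term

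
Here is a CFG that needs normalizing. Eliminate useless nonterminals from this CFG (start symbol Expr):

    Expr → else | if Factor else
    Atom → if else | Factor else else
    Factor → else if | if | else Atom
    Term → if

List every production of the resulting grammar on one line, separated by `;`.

Expr → else | if Factor else; Atom → if else | Factor else else; Factor → else if | if | else Atom

Generating nonterminals: {Atom, Expr, Factor, Term}.
Reachable from Expr after that: {Atom, Expr, Factor}.
Removed useless symbols: {Term} and every production mentioning them.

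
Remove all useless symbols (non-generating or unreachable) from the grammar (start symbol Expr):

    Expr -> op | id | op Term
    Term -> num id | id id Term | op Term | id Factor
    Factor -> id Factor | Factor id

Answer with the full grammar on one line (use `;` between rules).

Expr -> op | id | op Term; Term -> num id | id id Term | op Term

Generating nonterminals: {Expr, Term}.
Reachable from Expr after that: {Expr, Term}.
Removed useless symbols: {Factor} and every production mentioning them.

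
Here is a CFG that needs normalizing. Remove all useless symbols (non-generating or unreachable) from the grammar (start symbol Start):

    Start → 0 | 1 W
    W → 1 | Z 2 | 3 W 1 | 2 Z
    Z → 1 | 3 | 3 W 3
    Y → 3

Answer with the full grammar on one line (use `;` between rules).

Start → 0 | 1 W; W → 1 | Z 2 | 3 W 1 | 2 Z; Z → 1 | 3 | 3 W 3

Generating nonterminals: {Start, W, Y, Z}.
Reachable from Start after that: {Start, W, Z}.
Removed useless symbols: {Y} and every production mentioning them.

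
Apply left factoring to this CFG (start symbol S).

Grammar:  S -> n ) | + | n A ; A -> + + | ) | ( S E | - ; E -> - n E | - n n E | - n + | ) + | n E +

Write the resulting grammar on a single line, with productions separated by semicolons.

S -> + | n S'; A -> + + | ) | ( S E | -; E -> ) + | n E + | - n E'; S' -> ) | A; E' -> E | n E | +

S has alternatives sharing prefix 'n': factor to S → n S' with S' → ) | A.
E has alternatives sharing prefix '- n': factor to E → - n E' with E' → E | n E | +.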